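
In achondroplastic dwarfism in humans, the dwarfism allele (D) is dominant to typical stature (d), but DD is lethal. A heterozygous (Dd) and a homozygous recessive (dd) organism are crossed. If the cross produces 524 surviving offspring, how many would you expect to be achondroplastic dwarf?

Cross: Dd × dd
Punnett square offspring (before lethality): 2 Dd, 2 dd
No DD offspring are produced in this cross.
achondroplastic dwarf: 2 out of 4 → fraction 1/2
Expected count = 1/2 × 524 = 262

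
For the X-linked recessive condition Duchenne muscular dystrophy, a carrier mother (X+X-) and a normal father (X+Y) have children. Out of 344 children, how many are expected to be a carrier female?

Cross: X+X- × X+Y
Offspring: 1 X+X+, 1 X+Y, 1 X+X-, 1 X-Y
Probability of a carrier female: 1/4
Expected count = 1/4 × 344 = 86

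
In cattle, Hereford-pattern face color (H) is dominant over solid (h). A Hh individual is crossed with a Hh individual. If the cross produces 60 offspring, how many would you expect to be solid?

Punnett square for Hh × Hh:
Offspring genotypes: 1 HH, 2 Hh, 1 hh
Hereford-pattern: 3, solid: 1
solid: 1 out of 4 → fraction 1/4
Expected count = 1/4 × 60 = 15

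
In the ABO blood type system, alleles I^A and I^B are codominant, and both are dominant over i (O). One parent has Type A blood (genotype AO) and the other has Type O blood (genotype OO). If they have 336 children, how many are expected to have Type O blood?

Cross: AO × OO
Possible offspring genotypes: 2 AO, 2 OO
Blood type counts: 2 Type A, 2 Type O
Probability of Type O: 2/4 = 1/2
Expected count = 1/2 × 336 = 168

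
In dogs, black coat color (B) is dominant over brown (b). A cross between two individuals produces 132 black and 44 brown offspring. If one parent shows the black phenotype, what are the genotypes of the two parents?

Observed offspring: 132 black, 44 brown
The observed ratio simplifies to 3:1. Brown (bb) offspring appear, so each parent must contribute one b allele. The parent stated to show black carries B, so it is Bb. The other parent is then either Bb or bb: Bb × bb would give a 1:1 split, whereas Bb × Bb gives 3:1 — matching the data. So both parents are heterozygous (Bb × Bb).
Parent genotypes: Bb × Bb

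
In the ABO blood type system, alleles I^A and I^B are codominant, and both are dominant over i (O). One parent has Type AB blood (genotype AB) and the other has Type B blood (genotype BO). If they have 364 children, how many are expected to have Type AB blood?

Cross: AB × BO
Possible offspring genotypes: 1 AB, 1 AO, 1 BB, 1 BO
Blood type counts: 1 Type AB, 1 Type A, 2 Type B
Probability of Type AB: 1/4
Expected count = 1/4 × 364 = 91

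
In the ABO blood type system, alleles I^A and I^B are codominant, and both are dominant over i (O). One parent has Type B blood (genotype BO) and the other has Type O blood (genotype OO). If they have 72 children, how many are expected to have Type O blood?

Cross: BO × OO
Possible offspring genotypes: 2 BO, 2 OO
Blood type counts: 2 Type B, 2 Type O
Probability of Type O: 2/4 = 1/2
Expected count = 1/2 × 72 = 36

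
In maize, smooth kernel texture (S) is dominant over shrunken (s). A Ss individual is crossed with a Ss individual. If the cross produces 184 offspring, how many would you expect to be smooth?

Punnett square for Ss × Ss:
Offspring genotypes: 1 SS, 2 Ss, 1 ss
smooth: 3, shrunken: 1
smooth: 3 out of 4 → fraction 3/4
Expected count = 3/4 × 184 = 138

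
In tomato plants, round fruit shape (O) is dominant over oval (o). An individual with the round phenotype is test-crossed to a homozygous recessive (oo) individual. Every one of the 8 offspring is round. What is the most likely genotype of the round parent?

Test cross: ? × oo
All offspring are round.
If the unknown parent were heterozygous (Oo), about half of 8 offspring would be oval; none are. The unknown parent is most likely homozygous dominant (OO).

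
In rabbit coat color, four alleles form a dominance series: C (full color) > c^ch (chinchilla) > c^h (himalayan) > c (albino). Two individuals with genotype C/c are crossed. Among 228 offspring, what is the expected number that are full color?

Cross: C/c × C/c
Allele dominance: C > c^ch > c^h > c
Offspring genotypes: 1 C/C, 2 C/c, 1 c/c
Phenotype counts: 3 full color, 1 albino
full color: 3 out of 4 → fraction 3/4
Expected count = 3/4 × 228 = 171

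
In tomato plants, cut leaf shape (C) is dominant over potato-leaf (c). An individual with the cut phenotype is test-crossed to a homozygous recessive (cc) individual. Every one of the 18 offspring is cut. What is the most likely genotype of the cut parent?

Test cross: ? × cc
All offspring are cut.
If the unknown parent were heterozygous (Cc), about half of 18 offspring would be potato-leaf; none are. The unknown parent is most likely homozygous dominant (CC).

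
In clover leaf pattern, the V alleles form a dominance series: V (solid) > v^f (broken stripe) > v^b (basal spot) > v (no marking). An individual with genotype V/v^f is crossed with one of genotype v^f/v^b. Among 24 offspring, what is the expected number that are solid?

Cross: V/v^f × v^f/v^b
Allele dominance: V > v^f > v^b > v
Offspring genotypes: 1 V/v^f, 1 V/v^b, 1 v^f/v^f, 1 v^f/v^b
Phenotype counts: 2 solid, 2 broken stripe
solid: 2 out of 4 → fraction 1/2
Expected count = 1/2 × 24 = 12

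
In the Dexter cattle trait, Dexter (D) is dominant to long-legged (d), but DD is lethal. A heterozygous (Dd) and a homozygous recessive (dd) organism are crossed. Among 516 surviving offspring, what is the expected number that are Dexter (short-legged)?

Cross: Dd × dd
Punnett square offspring (before lethality): 2 Dd, 2 dd
No DD offspring are produced in this cross.
Dexter (short-legged): 2 out of 4 → fraction 1/2
Expected count = 1/2 × 516 = 258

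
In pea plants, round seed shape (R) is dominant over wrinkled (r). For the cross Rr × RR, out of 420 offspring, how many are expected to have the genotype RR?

Punnett square for Rr × RR:
Offspring genotypes: 2 RR, 2 Rr
Total offspring: 4
Count with target: 2
Probability: 2/4 = 1/2
Expected count = 1/2 × 420 = 210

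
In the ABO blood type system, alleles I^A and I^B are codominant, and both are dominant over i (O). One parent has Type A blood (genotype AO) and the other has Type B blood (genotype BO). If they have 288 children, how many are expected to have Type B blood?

Cross: AO × BO
Possible offspring genotypes: 1 AB, 1 AO, 1 BO, 1 OO
Blood type counts: 1 Type AB, 1 Type A, 1 Type B, 1 Type O
Probability of Type B: 1/4
Expected count = 1/4 × 288 = 72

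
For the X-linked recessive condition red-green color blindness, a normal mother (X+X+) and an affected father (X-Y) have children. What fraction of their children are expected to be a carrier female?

Cross: X+X+ × X-Y
Offspring: 2 X+X-, 2 X+Y
Probability of a carrier female: 2/4 = 1/2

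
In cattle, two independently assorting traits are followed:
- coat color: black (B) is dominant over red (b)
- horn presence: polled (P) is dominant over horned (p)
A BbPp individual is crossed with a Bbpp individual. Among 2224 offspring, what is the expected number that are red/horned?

Dihybrid cross BbPp × Bbpp — consider each gene separately:
coat color: Bb × Bb → 1 BB, 2 Bb, 1 bb → 3 B_ : 1 bb (out of 4)
horn presence: Pp × pp → 2 Pp, 2 pp → 2 P_ : 2 pp (out of 4)
Combine (counts out of 4 × 4 = 16): black/polled (B_P_) = 3×2 = 6; black/horned (B_pp) = 3×2 = 6; red/polled (bbP_) = 1×2 = 2; red/horned (bbpp) = 1×2 = 2
Phenotype counts (out of 16): 6 black/polled, 6 black/horned, 2 red/polled, 2 red/horned
red/horned: 2 out of 16 → fraction 1/8
Expected count = 1/8 × 2224 = 278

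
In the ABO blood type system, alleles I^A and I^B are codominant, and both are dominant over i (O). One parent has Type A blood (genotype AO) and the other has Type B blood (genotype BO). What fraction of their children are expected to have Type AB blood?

Cross: AO × BO
Possible offspring genotypes: 1 AB, 1 AO, 1 BO, 1 OO
Blood type counts: 1 Type AB, 1 Type A, 1 Type B, 1 Type O
Probability of Type AB: 1/4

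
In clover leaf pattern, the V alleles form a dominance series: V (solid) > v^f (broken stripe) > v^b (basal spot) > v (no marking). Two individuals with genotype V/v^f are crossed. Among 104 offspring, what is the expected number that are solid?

Cross: V/v^f × V/v^f
Allele dominance: V > v^f > v^b > v
Offspring genotypes: 1 V/V, 2 V/v^f, 1 v^f/v^f
Phenotype counts: 3 solid, 1 broken stripe
solid: 3 out of 4 → fraction 3/4
Expected count = 3/4 × 104 = 78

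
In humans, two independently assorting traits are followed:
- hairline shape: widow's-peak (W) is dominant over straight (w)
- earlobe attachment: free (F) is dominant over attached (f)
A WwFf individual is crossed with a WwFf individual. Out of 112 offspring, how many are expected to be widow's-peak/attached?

Dihybrid cross WwFf × WwFf — consider each gene separately:
hairline shape: Ww × Ww → 1 WW, 2 Ww, 1 ww → 3 W_ : 1 ww (out of 4)
earlobe attachment: Ff × Ff → 1 FF, 2 Ff, 1 ff → 3 F_ : 1 ff (out of 4)
Combine (counts out of 4 × 4 = 16): widow's-peak/free (W_F_) = 3×3 = 9; widow's-peak/attached (W_ff) = 3×1 = 3; straight/free (wwF_) = 1×3 = 3; straight/attached (wwff) = 1×1 = 1
Phenotype counts (out of 16): 9 widow's-peak/free, 3 widow's-peak/attached, 3 straight/free, 1 straight/attached
widow's-peak/attached: 3 out of 16 → fraction 3/16
Expected count = 3/16 × 112 = 21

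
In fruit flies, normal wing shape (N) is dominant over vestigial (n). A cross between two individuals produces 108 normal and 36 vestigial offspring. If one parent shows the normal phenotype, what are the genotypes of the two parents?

Observed offspring: 108 normal, 36 vestigial
The observed ratio simplifies to 3:1. Vestigial (nn) offspring appear, so each parent must contribute one n allele. The parent stated to show normal carries N, so it is Nn. The other parent is then either Nn or nn: Nn × nn would give a 1:1 split, whereas Nn × Nn gives 3:1 — matching the data. So both parents are heterozygous (Nn × Nn).
Parent genotypes: Nn × Nn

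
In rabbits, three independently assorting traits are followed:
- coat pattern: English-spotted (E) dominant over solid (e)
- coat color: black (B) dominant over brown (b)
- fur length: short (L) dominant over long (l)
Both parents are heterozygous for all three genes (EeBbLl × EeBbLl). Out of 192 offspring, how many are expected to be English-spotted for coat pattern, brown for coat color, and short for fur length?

Trihybrid cross: EeBbLl × EeBbLl
Each trait segregates independently with a 3:1 phenotypic ratio, so each gene contributes 3/4 (dominant) or 1/4 (recessive).
Target: English-spotted (coat pattern), brown (coat color), short (fur length)
Probability = product of independent per-trait probabilities
= 3/4 × 1/4 × 3/4 = 9/64
Expected count = 9/64 × 192 = 27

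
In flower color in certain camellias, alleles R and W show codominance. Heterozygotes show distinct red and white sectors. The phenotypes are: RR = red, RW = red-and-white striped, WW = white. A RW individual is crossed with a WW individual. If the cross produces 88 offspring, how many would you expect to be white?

Punnett square for RW × WW:
Offspring genotypes: 2 RW, 2 WW
Phenotype counts: 2 red-and-white striped, 2 white
white: 2 out of 4 → fraction 1/2
Expected count = 1/2 × 88 = 44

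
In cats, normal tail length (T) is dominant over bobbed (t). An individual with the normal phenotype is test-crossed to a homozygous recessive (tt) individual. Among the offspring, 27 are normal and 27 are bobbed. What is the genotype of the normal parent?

Test cross: ? × tt
Offspring: 27 normal, 27 bobbed — approximately 1:1.
A 1:1 ratio in a test cross indicates the unknown parent is heterozygous (Tt).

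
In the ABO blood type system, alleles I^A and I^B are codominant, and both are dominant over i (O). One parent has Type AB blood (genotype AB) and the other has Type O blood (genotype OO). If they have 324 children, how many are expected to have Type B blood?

Cross: AB × OO
Possible offspring genotypes: 2 AO, 2 BO
Blood type counts: 2 Type A, 2 Type B
Probability of Type B: 2/4 = 1/2
Expected count = 1/2 × 324 = 162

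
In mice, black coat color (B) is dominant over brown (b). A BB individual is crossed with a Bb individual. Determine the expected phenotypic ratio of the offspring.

Punnett square for BB × Bb:
Offspring genotypes: 2 BB, 2 Bb
black: 4, brown: 0
Ratio: all black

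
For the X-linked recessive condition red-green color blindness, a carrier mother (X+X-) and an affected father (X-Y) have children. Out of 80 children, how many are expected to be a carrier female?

Cross: X+X- × X-Y
Offspring: 1 X+X-, 1 X+Y, 1 X-X-, 1 X-Y
Probability of a carrier female: 1/4
Expected count = 1/4 × 80 = 20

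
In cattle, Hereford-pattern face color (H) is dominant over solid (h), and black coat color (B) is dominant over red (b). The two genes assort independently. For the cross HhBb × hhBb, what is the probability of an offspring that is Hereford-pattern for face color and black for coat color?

Dihybrid cross HhBb × hhBb — consider each gene separately:
face color: Hh × hh → 2 Hh, 2 hh → 2 H_ : 2 hh (out of 4)
coat color: Bb × Bb → 1 BB, 2 Bb, 1 bb → 3 B_ : 1 bb (out of 4)
Looking for: Hereford-pattern (H_) and black (B_)
P(Hereford-pattern) = 2/4, P(black) = 3/4
P(both) = 2/4 × 3/4 = 6/16 = 3/8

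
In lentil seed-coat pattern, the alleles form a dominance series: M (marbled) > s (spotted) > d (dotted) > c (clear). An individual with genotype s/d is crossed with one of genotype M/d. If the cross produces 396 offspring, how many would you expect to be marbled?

Cross: s/d × M/d
Allele dominance: M > s > d > c
Offspring genotypes: 1 M/s, 1 s/d, 1 M/d, 1 d/d
Phenotype counts: 2 marbled, 1 spotted, 1 dotted
marbled: 2 out of 4 → fraction 1/2
Expected count = 1/2 × 396 = 198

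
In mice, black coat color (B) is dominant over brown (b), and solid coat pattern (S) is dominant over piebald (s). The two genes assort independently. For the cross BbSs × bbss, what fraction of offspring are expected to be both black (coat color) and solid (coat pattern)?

Dihybrid cross BbSs × bbss — consider each gene separately:
coat color: Bb × bb → 2 Bb, 2 bb → 2 B_ : 2 bb (out of 4)
coat pattern: Ss × ss → 2 Ss, 2 ss → 2 S_ : 2 ss (out of 4)
Looking for: black (B_) and solid (S_)
P(black) = 2/4, P(solid) = 2/4
P(both) = 2/4 × 2/4 = 4/16 = 1/4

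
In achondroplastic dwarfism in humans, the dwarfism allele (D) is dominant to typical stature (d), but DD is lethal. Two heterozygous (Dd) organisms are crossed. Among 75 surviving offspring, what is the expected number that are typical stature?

Cross: Dd × Dd
Punnett square offspring (before lethality): 1 DD, 2 Dd, 1 dd
The DD genotype is lethal (embryos die); surviving offspring: 2 Dd, 1 dd
typical stature: 1 out of 3 → fraction 1/3
Expected count = 1/3 × 75 = 25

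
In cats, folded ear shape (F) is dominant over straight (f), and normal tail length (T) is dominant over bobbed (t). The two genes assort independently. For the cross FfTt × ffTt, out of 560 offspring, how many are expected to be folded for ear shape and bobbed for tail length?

Dihybrid cross FfTt × ffTt — consider each gene separately:
ear shape: Ff × ff → 2 Ff, 2 ff → 2 F_ : 2 ff (out of 4)
tail length: Tt × Tt → 1 TT, 2 Tt, 1 tt → 3 T_ : 1 tt (out of 4)
Looking for: folded (F_) and bobbed (tt)
P(folded) = 2/4, P(bobbed) = 1/4
P(both) = 2/4 × 1/4 = 2/16 = 1/8
Expected count = 1/8 × 560 = 70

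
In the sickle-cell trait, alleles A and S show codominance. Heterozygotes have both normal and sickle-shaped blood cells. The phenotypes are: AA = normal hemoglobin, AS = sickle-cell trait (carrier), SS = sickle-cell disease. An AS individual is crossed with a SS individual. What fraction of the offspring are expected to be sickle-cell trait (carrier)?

Punnett square for AS × SS:
Offspring genotypes: 2 AS, 2 SS
Phenotype counts: 2 sickle-cell trait (carrier), 2 sickle-cell disease
sickle-cell trait (carrier): 2 out of 4
Probability: 2/4 = 1/2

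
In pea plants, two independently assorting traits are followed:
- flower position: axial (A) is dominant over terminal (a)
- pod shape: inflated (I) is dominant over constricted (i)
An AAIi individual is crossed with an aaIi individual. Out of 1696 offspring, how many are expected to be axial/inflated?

Dihybrid cross AAIi × aaIi — consider each gene separately:
flower position: AA × aa → 4 Aa → 4 A_ (out of 4)
pod shape: Ii × Ii → 1 II, 2 Ii, 1 ii → 3 I_ : 1 ii (out of 4)
Combine (counts out of 4 × 4 = 16): axial/inflated (A_I_) = 4×3 = 12; axial/constricted (A_ii) = 4×1 = 4
Phenotype counts (out of 16): 12 axial/inflated, 4 axial/constricted
axial/inflated: 12 out of 16 → fraction 3/4
Expected count = 3/4 × 1696 = 1272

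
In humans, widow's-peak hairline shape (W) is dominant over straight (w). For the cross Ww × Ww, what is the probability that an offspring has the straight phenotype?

Punnett square for Ww × Ww:
Offspring genotypes: 1 WW, 2 Ww, 1 ww
Total offspring: 4
Count with target: 1
Probability: 1/4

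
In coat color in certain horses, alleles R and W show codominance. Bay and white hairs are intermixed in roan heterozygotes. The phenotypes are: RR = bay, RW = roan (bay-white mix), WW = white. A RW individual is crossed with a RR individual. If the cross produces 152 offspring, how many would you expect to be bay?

Punnett square for RW × RR:
Offspring genotypes: 2 RR, 2 RW
Phenotype counts: 2 bay, 2 roan (bay-white mix)
bay: 2 out of 4 → fraction 1/2
Expected count = 1/2 × 152 = 76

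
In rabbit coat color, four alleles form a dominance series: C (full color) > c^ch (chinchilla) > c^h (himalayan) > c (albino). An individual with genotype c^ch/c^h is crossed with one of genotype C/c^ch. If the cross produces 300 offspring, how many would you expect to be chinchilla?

Cross: c^ch/c^h × C/c^ch
Allele dominance: C > c^ch > c^h > c
Offspring genotypes: 1 C/c^ch, 1 c^ch/c^ch, 1 C/c^h, 1 c^ch/c^h
Phenotype counts: 2 full color, 2 chinchilla
chinchilla: 2 out of 4 → fraction 1/2
Expected count = 1/2 × 300 = 150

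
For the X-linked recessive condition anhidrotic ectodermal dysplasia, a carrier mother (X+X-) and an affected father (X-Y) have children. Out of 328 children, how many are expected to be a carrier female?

Cross: X+X- × X-Y
Offspring: 1 X+X-, 1 X+Y, 1 X-X-, 1 X-Y
Probability of a carrier female: 1/4
Expected count = 1/4 × 328 = 82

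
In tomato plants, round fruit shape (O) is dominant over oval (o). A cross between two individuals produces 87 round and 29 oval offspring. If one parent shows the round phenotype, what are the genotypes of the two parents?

Observed offspring: 87 round, 29 oval
The observed ratio simplifies to 3:1. Oval (oo) offspring appear, so each parent must contribute one o allele. The parent stated to show round carries O, so it is Oo. The other parent is then either Oo or oo: Oo × oo would give a 1:1 split, whereas Oo × Oo gives 3:1 — matching the data. So both parents are heterozygous (Oo × Oo).
Parent genotypes: Oo × Oo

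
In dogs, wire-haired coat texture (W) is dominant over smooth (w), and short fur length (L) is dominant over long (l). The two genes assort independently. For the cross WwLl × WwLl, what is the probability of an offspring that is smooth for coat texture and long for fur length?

Dihybrid cross WwLl × WwLl — consider each gene separately:
coat texture: Ww × Ww → 1 WW, 2 Ww, 1 ww → 3 W_ : 1 ww (out of 4)
fur length: Ll × Ll → 1 LL, 2 Ll, 1 ll → 3 L_ : 1 ll (out of 4)
Looking for: smooth (ww) and long (ll)
P(smooth) = 1/4, P(long) = 1/4
P(both) = 1/4 × 1/4 = 1/16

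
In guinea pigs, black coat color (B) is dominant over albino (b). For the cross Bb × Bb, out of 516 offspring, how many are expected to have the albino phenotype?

Punnett square for Bb × Bb:
Offspring genotypes: 1 BB, 2 Bb, 1 bb
Total offspring: 4
Count with target: 1
Probability: 1/4
Expected count = 1/4 × 516 = 129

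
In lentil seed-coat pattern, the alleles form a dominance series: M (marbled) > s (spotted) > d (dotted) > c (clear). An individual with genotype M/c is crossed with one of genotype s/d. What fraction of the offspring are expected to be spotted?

Cross: M/c × s/d
Allele dominance: M > s > d > c
Offspring genotypes: 1 M/s, 1 M/d, 1 s/c, 1 d/c
Phenotype counts: 2 marbled, 1 spotted, 1 dotted
spotted: 1 out of 4
Probability: 1/4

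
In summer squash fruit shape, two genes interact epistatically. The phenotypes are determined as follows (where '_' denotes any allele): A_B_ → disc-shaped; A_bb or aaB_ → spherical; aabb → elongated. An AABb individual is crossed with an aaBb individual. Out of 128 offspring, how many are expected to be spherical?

Cross: AABb × aaBb — consider each gene separately:
A gene: AA × aa → 4 Aa → 4 A_ (out of 4)
B gene: Bb × Bb → 1 BB, 2 Bb, 1 bb → 3 B_ : 1 bb (out of 4)
Genotype classes (out of 4 × 4 = 16): A_B_ = 4×3 = 12; A_bb = 4×1 = 4
Apply the phenotype rules: A_B_ (12) → disc-shaped; A_bb (4) → spherical
Phenotype counts (out of 16): 12 disc-shaped, 4 spherical
spherical: 4 out of 16 → fraction 1/4
Expected count = 1/4 × 128 = 32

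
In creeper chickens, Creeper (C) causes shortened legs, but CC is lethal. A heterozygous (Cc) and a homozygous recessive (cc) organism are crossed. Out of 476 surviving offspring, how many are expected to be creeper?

Cross: Cc × cc
Punnett square offspring (before lethality): 2 Cc, 2 cc
No CC offspring are produced in this cross.
creeper: 2 out of 4 → fraction 1/2
Expected count = 1/2 × 476 = 238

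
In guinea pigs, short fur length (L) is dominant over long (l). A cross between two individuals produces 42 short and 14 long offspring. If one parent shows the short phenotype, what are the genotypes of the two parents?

Observed offspring: 42 short, 14 long
The observed ratio simplifies to 3:1. Long (ll) offspring appear, so each parent must contribute one l allele. The parent stated to show short carries L, so it is Ll. The other parent is then either Ll or ll: Ll × ll would give a 1:1 split, whereas Ll × Ll gives 3:1 — matching the data. So both parents are heterozygous (Ll × Ll).
Parent genotypes: Ll × Ll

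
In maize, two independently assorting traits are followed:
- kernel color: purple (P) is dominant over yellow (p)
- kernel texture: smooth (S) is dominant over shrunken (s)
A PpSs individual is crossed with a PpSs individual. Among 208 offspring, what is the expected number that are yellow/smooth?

Dihybrid cross PpSs × PpSs — consider each gene separately:
kernel color: Pp × Pp → 1 PP, 2 Pp, 1 pp → 3 P_ : 1 pp (out of 4)
kernel texture: Ss × Ss → 1 SS, 2 Ss, 1 ss → 3 S_ : 1 ss (out of 4)
Combine (counts out of 4 × 4 = 16): purple/smooth (P_S_) = 3×3 = 9; purple/shrunken (P_ss) = 3×1 = 3; yellow/smooth (ppS_) = 1×3 = 3; yellow/shrunken (ppss) = 1×1 = 1
Phenotype counts (out of 16): 9 purple/smooth, 3 purple/shrunken, 3 yellow/smooth, 1 yellow/shrunken
yellow/smooth: 3 out of 16 → fraction 3/16
Expected count = 3/16 × 208 = 39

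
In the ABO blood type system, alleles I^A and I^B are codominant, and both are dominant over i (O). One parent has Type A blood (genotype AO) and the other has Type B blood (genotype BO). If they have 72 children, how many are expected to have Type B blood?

Cross: AO × BO
Possible offspring genotypes: 1 AB, 1 AO, 1 BO, 1 OO
Blood type counts: 1 Type AB, 1 Type A, 1 Type B, 1 Type O
Probability of Type B: 1/4
Expected count = 1/4 × 72 = 18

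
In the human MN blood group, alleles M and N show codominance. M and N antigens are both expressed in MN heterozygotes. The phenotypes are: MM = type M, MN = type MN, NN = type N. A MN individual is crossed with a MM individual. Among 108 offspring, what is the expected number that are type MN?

Punnett square for MN × MM:
Offspring genotypes: 2 MM, 2 MN
Phenotype counts: 2 type M, 2 type MN
type MN: 2 out of 4 → fraction 1/2
Expected count = 1/2 × 108 = 54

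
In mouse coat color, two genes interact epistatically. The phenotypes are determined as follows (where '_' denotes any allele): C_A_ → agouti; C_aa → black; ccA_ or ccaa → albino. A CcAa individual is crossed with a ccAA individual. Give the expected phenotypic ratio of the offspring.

Cross: CcAa × ccAA — consider each gene separately:
C gene: Cc × cc → 2 Cc, 2 cc → 2 C_ : 2 cc (out of 4)
A gene: Aa × AA → 2 AA, 2 Aa → 4 A_ (out of 4)
Genotype classes (out of 4 × 4 = 16): C_A_ = 2×4 = 8; ccA_ = 2×4 = 8
Apply the phenotype rules: C_A_ (8) → agouti; ccA_ (8) → albino
Phenotype counts (out of 16): 8 agouti, 8 albino
Ratio: 1 agouti : 1 albino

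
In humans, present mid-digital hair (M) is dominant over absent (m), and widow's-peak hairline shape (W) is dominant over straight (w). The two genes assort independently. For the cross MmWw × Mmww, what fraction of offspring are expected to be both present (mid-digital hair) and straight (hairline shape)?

Dihybrid cross MmWw × Mmww — consider each gene separately:
mid-digital hair: Mm × Mm → 1 MM, 2 Mm, 1 mm → 3 M_ : 1 mm (out of 4)
hairline shape: Ww × ww → 2 Ww, 2 ww → 2 W_ : 2 ww (out of 4)
Looking for: present (M_) and straight (ww)
P(present) = 3/4, P(straight) = 2/4
P(both) = 3/4 × 2/4 = 6/16 = 3/8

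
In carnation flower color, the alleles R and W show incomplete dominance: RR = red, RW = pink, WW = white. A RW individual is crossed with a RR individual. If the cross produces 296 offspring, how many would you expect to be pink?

Punnett square for RW × RR:
Offspring genotypes: 2 RR, 2 RW
Phenotype counts: 2 red, 2 pink
pink: 2 out of 4 → fraction 1/2
Expected count = 1/2 × 296 = 148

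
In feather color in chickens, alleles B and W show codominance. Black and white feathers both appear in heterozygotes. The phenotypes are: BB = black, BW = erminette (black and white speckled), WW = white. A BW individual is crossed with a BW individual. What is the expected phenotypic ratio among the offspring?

Punnett square for BW × BW:
Offspring genotypes: 1 BB, 2 BW, 1 WW
Phenotype counts: 1 black, 2 erminette (black and white speckled), 1 white
Ratio: 1 black : 2 erminette (black and white speckled) : 1 white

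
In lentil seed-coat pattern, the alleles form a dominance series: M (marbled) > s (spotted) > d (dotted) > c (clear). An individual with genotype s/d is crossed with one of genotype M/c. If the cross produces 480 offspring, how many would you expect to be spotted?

Cross: s/d × M/c
Allele dominance: M > s > d > c
Offspring genotypes: 1 M/s, 1 s/c, 1 M/d, 1 d/c
Phenotype counts: 2 marbled, 1 spotted, 1 dotted
spotted: 1 out of 4 → fraction 1/4
Expected count = 1/4 × 480 = 120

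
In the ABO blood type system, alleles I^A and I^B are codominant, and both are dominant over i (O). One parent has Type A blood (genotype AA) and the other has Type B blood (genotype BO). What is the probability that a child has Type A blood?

Cross: AA × BO
Possible offspring genotypes: 2 AB, 2 AO
Blood type counts: 2 Type AB, 2 Type A
Probability of Type A: 2/4 = 1/2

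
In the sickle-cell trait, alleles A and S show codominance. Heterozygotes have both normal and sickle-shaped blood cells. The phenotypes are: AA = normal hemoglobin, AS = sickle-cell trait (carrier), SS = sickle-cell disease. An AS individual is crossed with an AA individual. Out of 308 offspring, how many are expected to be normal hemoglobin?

Punnett square for AS × AA:
Offspring genotypes: 2 AA, 2 AS
Phenotype counts: 2 normal hemoglobin, 2 sickle-cell trait (carrier)
normal hemoglobin: 2 out of 4 → fraction 1/2
Expected count = 1/2 × 308 = 154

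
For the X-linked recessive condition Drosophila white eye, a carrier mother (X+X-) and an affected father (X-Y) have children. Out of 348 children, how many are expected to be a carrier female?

Cross: X+X- × X-Y
Offspring: 1 X+X-, 1 X+Y, 1 X-X-, 1 X-Y
Probability of a carrier female: 1/4
Expected count = 1/4 × 348 = 87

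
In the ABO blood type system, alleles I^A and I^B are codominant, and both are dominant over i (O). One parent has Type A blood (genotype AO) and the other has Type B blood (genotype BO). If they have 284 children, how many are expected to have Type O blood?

Cross: AO × BO
Possible offspring genotypes: 1 AB, 1 AO, 1 BO, 1 OO
Blood type counts: 1 Type AB, 1 Type A, 1 Type B, 1 Type O
Probability of Type O: 1/4
Expected count = 1/4 × 284 = 71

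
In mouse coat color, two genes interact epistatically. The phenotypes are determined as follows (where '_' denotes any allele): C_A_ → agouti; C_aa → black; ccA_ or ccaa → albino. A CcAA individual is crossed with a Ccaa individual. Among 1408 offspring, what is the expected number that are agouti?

Cross: CcAA × Ccaa — consider each gene separately:
C gene: Cc × Cc → 1 CC, 2 Cc, 1 cc → 3 C_ : 1 cc (out of 4)
A gene: AA × aa → 4 Aa → 4 A_ (out of 4)
Genotype classes (out of 4 × 4 = 16): C_A_ = 3×4 = 12; ccA_ = 1×4 = 4
Apply the phenotype rules: C_A_ (12) → agouti; ccA_ (4) → albino
Phenotype counts (out of 16): 12 agouti, 4 albino
agouti: 12 out of 16 → fraction 3/4
Expected count = 3/4 × 1408 = 1056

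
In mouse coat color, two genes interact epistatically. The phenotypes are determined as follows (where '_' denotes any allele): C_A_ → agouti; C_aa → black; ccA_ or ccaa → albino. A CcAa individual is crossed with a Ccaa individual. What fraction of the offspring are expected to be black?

Cross: CcAa × Ccaa — consider each gene separately:
C gene: Cc × Cc → 1 CC, 2 Cc, 1 cc → 3 C_ : 1 cc (out of 4)
A gene: Aa × aa → 2 Aa, 2 aa → 2 A_ : 2 aa (out of 4)
Genotype classes (out of 4 × 4 = 16): C_A_ = 3×2 = 6; C_aa = 3×2 = 6; ccA_ = 1×2 = 2; ccaa = 1×2 = 2
Apply the phenotype rules: C_A_ (6) → agouti; C_aa (6) → black; ccA_ (2) + ccaa (2) → albino
Phenotype counts (out of 16): 6 agouti, 6 black, 4 albino
black: 6 out of 16
Probability: 6/16 = 3/8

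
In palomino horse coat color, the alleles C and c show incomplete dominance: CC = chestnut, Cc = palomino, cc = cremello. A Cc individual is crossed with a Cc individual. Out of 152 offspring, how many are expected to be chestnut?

Punnett square for Cc × Cc:
Offspring genotypes: 1 CC, 2 Cc, 1 cc
Phenotype counts: 1 chestnut, 2 palomino, 1 cremello
chestnut: 1 out of 4 → fraction 1/4
Expected count = 1/4 × 152 = 38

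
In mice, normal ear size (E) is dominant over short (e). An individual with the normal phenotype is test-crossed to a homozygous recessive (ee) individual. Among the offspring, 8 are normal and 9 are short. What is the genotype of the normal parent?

Test cross: ? × ee
Offspring: 8 normal, 9 short — approximately 1:1.
A 1:1 ratio in a test cross indicates the unknown parent is heterozygous (Ee).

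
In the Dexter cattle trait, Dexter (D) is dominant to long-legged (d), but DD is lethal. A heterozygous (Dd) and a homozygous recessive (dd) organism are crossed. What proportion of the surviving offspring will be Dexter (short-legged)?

Cross: Dd × dd
Punnett square offspring (before lethality): 2 Dd, 2 dd
No DD offspring are produced in this cross.
Dexter (short-legged): 2 out of 4
Probability: 2/4 = 1/2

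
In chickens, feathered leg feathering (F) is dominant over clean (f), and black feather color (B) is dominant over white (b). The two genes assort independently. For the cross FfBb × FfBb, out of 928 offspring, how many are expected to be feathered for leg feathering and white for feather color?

Dihybrid cross FfBb × FfBb — consider each gene separately:
leg feathering: Ff × Ff → 1 FF, 2 Ff, 1 ff → 3 F_ : 1 ff (out of 4)
feather color: Bb × Bb → 1 BB, 2 Bb, 1 bb → 3 B_ : 1 bb (out of 4)
Looking for: feathered (F_) and white (bb)
P(feathered) = 3/4, P(white) = 1/4
P(both) = 3/4 × 1/4 = 3/16
Expected count = 3/16 × 928 = 174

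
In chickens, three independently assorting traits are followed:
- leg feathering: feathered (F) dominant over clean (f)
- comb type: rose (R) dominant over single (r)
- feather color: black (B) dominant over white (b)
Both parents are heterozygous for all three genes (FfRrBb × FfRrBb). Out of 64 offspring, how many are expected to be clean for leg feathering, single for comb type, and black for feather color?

Trihybrid cross: FfRrBb × FfRrBb
Each trait segregates independently with a 3:1 phenotypic ratio, so each gene contributes 3/4 (dominant) or 1/4 (recessive).
Target: clean (leg feathering), single (comb type), black (feather color)
Probability = product of independent per-trait probabilities
= 1/4 × 1/4 × 3/4 = 3/64
Expected count = 3/64 × 64 = 3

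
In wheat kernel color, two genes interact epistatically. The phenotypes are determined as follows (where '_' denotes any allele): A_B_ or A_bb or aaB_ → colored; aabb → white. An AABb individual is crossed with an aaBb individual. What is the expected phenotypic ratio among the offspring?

Cross: AABb × aaBb — consider each gene separately:
A gene: AA × aa → 4 Aa → 4 A_ (out of 4)
B gene: Bb × Bb → 1 BB, 2 Bb, 1 bb → 3 B_ : 1 bb (out of 4)
Genotype classes (out of 4 × 4 = 16): A_B_ = 4×3 = 12; A_bb = 4×1 = 4
Apply the phenotype rules: A_B_ (12) + A_bb (4) → colored
Phenotype counts (out of 16): 16 colored
Ratio: all colored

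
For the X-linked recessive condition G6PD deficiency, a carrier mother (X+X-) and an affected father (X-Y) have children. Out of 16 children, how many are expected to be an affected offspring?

Cross: X+X- × X-Y
Offspring: 1 X+X-, 1 X+Y, 1 X-X-, 1 X-Y
Probability of an affected offspring: 2/4 = 1/2
Expected count = 1/2 × 16 = 8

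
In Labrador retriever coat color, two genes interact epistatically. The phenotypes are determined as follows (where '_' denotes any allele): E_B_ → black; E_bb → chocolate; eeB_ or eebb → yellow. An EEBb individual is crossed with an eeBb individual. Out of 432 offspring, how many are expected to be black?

Cross: EEBb × eeBb — consider each gene separately:
E gene: EE × ee → 4 Ee → 4 E_ (out of 4)
B gene: Bb × Bb → 1 BB, 2 Bb, 1 bb → 3 B_ : 1 bb (out of 4)
Genotype classes (out of 4 × 4 = 16): E_B_ = 4×3 = 12; E_bb = 4×1 = 4
Apply the phenotype rules: E_B_ (12) → black; E_bb (4) → chocolate
Phenotype counts (out of 16): 12 black, 4 chocolate
black: 12 out of 16 → fraction 3/4
Expected count = 3/4 × 432 = 324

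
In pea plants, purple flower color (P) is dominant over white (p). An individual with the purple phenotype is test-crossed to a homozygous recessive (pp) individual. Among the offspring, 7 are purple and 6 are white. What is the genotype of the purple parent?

Test cross: ? × pp
Offspring: 7 purple, 6 white — approximately 1:1.
A 1:1 ratio in a test cross indicates the unknown parent is heterozygous (Pp).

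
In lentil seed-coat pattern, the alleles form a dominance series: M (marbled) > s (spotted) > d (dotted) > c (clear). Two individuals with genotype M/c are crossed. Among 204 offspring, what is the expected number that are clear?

Cross: M/c × M/c
Allele dominance: M > s > d > c
Offspring genotypes: 1 M/M, 2 M/c, 1 c/c
Phenotype counts: 3 marbled, 1 clear
clear: 1 out of 4 → fraction 1/4
Expected count = 1/4 × 204 = 51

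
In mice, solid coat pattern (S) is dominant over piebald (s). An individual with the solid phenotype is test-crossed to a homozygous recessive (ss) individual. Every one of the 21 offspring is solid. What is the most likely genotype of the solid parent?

Test cross: ? × ss
All offspring are solid.
If the unknown parent were heterozygous (Ss), about half of 21 offspring would be piebald; none are. The unknown parent is most likely homozygous dominant (SS).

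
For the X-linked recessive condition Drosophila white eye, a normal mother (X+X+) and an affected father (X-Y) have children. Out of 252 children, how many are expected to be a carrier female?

Cross: X+X+ × X-Y
Offspring: 2 X+X-, 2 X+Y
Probability of a carrier female: 2/4 = 1/2
Expected count = 1/2 × 252 = 126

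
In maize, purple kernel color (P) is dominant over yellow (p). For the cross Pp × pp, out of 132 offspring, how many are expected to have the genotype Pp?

Punnett square for Pp × pp:
Offspring genotypes: 2 Pp, 2 pp
Total offspring: 4
Count with target: 2
Probability: 2/4 = 1/2
Expected count = 1/2 × 132 = 66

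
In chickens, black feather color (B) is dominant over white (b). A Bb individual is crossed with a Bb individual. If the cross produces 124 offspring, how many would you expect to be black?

Punnett square for Bb × Bb:
Offspring genotypes: 1 BB, 2 Bb, 1 bb
black: 3, white: 1
black: 3 out of 4 → fraction 3/4
Expected count = 3/4 × 124 = 93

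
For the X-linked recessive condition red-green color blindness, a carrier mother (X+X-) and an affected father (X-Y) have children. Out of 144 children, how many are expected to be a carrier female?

Cross: X+X- × X-Y
Offspring: 1 X+X-, 1 X+Y, 1 X-X-, 1 X-Y
Probability of a carrier female: 1/4
Expected count = 1/4 × 144 = 36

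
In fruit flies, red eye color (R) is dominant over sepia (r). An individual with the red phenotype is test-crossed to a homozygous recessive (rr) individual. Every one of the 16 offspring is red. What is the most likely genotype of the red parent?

Test cross: ? × rr
All offspring are red.
If the unknown parent were heterozygous (Rr), about half of 16 offspring would be sepia; none are. The unknown parent is most likely homozygous dominant (RR).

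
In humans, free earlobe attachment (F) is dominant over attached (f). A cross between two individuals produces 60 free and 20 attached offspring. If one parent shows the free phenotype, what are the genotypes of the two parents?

Observed offspring: 60 free, 20 attached
The observed ratio simplifies to 3:1. Attached (ff) offspring appear, so each parent must contribute one f allele. The parent stated to show free carries F, so it is Ff. The other parent is then either Ff or ff: Ff × ff would give a 1:1 split, whereas Ff × Ff gives 3:1 — matching the data. So both parents are heterozygous (Ff × Ff).
Parent genotypes: Ff × Ff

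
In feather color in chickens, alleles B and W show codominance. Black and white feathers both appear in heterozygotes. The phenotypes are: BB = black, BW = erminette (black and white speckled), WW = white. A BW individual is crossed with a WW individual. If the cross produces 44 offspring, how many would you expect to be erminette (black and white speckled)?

Punnett square for BW × WW:
Offspring genotypes: 2 BW, 2 WW
Phenotype counts: 2 erminette (black and white speckled), 2 white
erminette (black and white speckled): 2 out of 4 → fraction 1/2
Expected count = 1/2 × 44 = 22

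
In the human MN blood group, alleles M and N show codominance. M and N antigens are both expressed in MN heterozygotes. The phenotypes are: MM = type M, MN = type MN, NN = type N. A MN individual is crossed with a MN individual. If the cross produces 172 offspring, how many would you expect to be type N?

Punnett square for MN × MN:
Offspring genotypes: 1 MM, 2 MN, 1 NN
Phenotype counts: 1 type M, 2 type MN, 1 type N
type N: 1 out of 4 → fraction 1/4
Expected count = 1/4 × 172 = 43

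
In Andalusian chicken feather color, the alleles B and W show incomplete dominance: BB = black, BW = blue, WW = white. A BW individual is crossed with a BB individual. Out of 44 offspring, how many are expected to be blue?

Punnett square for BW × BB:
Offspring genotypes: 2 BB, 2 BW
Phenotype counts: 2 black, 2 blue
blue: 2 out of 4 → fraction 1/2
Expected count = 1/2 × 44 = 22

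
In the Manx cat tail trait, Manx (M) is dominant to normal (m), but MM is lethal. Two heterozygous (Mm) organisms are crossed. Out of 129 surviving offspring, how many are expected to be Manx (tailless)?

Cross: Mm × Mm
Punnett square offspring (before lethality): 1 MM, 2 Mm, 1 mm
The MM genotype is lethal (embryos die); surviving offspring: 2 Mm, 1 mm
Manx (tailless): 2 out of 3 → fraction 2/3
Expected count = 2/3 × 129 = 86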